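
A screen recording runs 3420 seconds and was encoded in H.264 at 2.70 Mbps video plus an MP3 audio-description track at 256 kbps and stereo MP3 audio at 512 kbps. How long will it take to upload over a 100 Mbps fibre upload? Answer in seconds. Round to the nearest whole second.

Audio total: 256 + 512 = 768 kbps = 0.768 Mbps.
Total bitrate: 3.468 Mbps.
File: 3.468 Mbps × 3420 s = 11860.6 Mb.
At 100 Mbps: 11860.6 / 100 = 118.6 s ≈ 119 seconds.

119 seconds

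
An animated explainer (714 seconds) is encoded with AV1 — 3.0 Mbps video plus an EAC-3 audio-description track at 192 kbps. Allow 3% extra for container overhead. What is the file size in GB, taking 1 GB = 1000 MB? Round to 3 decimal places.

Audio: 192 kbps = 0.192 Mbps.
Total bitrate: 3.0 + 0.192 = 3.192 Mbps.
Stream data: 3.192 Mbps × 714 s = 2279.1 Mb.
With 3% container overhead: ×1.03.
2,347 Mb ÷ 8 = 293.4 MB → 0.2934 GB.

0.293 GB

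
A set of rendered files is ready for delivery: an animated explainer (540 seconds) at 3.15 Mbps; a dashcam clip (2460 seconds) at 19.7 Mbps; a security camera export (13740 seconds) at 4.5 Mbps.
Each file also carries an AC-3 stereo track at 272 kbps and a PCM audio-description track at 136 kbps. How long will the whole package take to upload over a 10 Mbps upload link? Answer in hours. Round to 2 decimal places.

3.30 hours

Audio total: 272 + 136 = 408 kbps = 0.408 Mbps.
animated explainer: 3.558 Mbps × 540 s = 1921.3 Mb
dashcam clip: 20.108 Mbps × 2460 s = 49465.7 Mb
security camera export: 4.908 Mbps × 13740 s = 67435.9 Mb
Total: 118822.9 Mb = 14852.9 MB.
At 10 Mbps: 118822.9 / 10 = 11882 s ≈ 3.3 hours.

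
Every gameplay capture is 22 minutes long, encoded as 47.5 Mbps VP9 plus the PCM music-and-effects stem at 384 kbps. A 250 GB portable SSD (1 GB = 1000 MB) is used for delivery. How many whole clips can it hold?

31

22 min = 1320 s
Audio: 384 kbps = 0.384 Mbps.
Total bitrate: 47.884 Mbps.
Per item: 47.884 Mbps × 1320 s = 63,207 Mb = 7,901 MB.
Capacity: 250 GB = 2,000,000 Mb; 31.64 items → 31 complete.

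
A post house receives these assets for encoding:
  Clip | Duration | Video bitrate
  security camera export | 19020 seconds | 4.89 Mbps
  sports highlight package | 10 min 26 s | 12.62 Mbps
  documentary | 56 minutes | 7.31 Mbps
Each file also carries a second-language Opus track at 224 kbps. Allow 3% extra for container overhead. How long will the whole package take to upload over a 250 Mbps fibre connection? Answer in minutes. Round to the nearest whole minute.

Audio: 224 kbps = 0.224 Mbps.
security camera export: 5.114 Mbps × 19020 s × 1.03 = 100186.3 Mb
sports highlight package: 12.844 Mbps × 626 s × 1.03 = 8281.6 Mb
documentary: 7.534 Mbps × 3360 s × 1.03 = 26073.7 Mb
Total: 134541.5 Mb = 16817.7 MB.
At 250 Mbps: 134541.5 / 250 = 538 s ≈ 8.97 minutes.

9 minutes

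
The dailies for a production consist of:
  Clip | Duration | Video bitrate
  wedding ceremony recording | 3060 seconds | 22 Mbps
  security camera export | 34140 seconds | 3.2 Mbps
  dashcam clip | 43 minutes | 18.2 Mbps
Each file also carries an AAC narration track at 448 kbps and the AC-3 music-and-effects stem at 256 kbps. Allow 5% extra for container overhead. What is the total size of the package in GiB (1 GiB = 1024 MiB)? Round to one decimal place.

Audio total: 448 + 256 = 704 kbps = 0.704 Mbps.
wedding ceremony recording: 22.704 Mbps × 3060 s × 1.05 = 72948.0 Mb
security camera export: 3.904 Mbps × 34140 s × 1.05 = 139946.7 Mb
dashcam clip: 18.904 Mbps × 2580 s × 1.05 = 51210.9 Mb
Total: 264105.6 Mb = 33013.2 MB.
= 30.75 GiB.

30.7 GiB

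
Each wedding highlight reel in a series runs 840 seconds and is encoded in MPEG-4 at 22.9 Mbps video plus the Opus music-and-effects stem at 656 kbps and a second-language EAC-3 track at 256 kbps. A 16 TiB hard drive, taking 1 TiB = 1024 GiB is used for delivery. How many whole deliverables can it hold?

Audio total: 656 + 256 = 912 kbps = 0.912 Mbps.
Total bitrate: 23.812 Mbps.
Per item: 23.812 Mbps × 840 s = 20,002 Mb = 2,500 MB.
Capacity: 16 TiB = 140,737,488 Mb; 7036.14 items → 7036 complete.

7036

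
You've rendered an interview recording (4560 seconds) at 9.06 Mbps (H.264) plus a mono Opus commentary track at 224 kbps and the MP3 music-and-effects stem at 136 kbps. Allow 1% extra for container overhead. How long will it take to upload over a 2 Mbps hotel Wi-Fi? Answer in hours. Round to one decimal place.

Audio total: 224 + 136 = 360 kbps = 0.360 Mbps.
Total bitrate: 9.420 Mbps.
File: 9.420 Mbps × 4560 s = 42955.2 Mb.
With 1% container overhead: ×1.01. → 43384.8 Mb.
At 2 Mbps: 43384.8 / 2 = 21692.4 s ≈ 6.03 hours.

6.0 hours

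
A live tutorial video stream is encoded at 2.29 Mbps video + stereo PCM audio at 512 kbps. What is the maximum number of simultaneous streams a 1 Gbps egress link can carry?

356

Audio: 512 kbps = 0.512 Mbps.
Per-viewer media rate: 2.802 Mbps.
1 Gbps = 1,000 Mbps; 1,000 / 2.802 = 356.89 → 356 viewers.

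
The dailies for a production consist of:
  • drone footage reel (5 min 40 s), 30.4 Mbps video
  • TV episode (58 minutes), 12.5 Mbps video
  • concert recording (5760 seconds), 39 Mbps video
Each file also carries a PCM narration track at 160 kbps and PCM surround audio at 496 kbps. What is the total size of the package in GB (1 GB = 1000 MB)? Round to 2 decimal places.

35.60 GB

Audio total: 160 + 496 = 656 kbps = 0.656 Mbps.
drone footage reel: 31.056 Mbps × 340 s = 10559.0 Mb
TV episode: 13.156 Mbps × 3480 s = 45782.9 Mb
concert recording: 39.656 Mbps × 5760 s = 228418.6 Mb
Total: 284760.5 Mb = 35595.1 MB.
= 35.60 GB.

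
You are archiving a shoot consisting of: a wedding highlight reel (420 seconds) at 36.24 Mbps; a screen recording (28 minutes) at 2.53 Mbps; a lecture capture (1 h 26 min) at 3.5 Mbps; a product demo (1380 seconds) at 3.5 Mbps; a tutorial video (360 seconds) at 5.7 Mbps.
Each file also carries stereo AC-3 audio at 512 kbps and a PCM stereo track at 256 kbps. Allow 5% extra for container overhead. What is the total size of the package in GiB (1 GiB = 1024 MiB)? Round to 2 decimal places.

6.27 GiB

Audio total: 512 + 256 = 768 kbps = 0.768 Mbps.
wedding highlight reel: 37.008 Mbps × 420 s × 1.05 = 16320.5 Mb
screen recording: 3.298 Mbps × 1680 s × 1.05 = 5817.7 Mb
lecture capture: 4.268 Mbps × 5160 s × 1.05 = 23124.0 Mb
product demo: 4.268 Mbps × 1380 s × 1.05 = 6184.3 Mb
tutorial video: 6.468 Mbps × 360 s × 1.05 = 2444.9 Mb
Total: 53891.5 Mb = 6736.4 MB.
= 6.274 GiB.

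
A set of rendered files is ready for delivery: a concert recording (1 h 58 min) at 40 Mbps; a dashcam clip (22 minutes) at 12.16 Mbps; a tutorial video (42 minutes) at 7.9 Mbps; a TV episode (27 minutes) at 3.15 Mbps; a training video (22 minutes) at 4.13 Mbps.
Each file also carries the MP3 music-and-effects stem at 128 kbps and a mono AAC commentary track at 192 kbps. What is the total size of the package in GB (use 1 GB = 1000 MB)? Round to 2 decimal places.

Audio total: 128 + 192 = 320 kbps = 0.320 Mbps.
concert recording: 40.320 Mbps × 7080 s = 285465.6 Mb
dashcam clip: 12.480 Mbps × 1320 s = 16473.6 Mb
tutorial video: 8.220 Mbps × 2520 s = 20714.4 Mb
TV episode: 3.470 Mbps × 1620 s = 5621.4 Mb
training video: 4.450 Mbps × 1320 s = 5874.0 Mb
Total: 334149.0 Mb = 41768.6 MB.
= 41.77 GB.

41.77 GB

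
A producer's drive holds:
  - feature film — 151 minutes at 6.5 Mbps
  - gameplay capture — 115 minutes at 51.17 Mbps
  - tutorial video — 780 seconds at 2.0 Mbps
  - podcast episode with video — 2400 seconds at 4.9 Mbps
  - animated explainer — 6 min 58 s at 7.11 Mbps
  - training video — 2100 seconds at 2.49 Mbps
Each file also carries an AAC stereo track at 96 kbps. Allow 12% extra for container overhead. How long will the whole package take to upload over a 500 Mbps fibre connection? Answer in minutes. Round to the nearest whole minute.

Audio: 96 kbps = 0.096 Mbps.
feature film: 6.596 Mbps × 9060 s × 1.12 = 66930.9 Mb
gameplay capture: 51.266 Mbps × 6900 s × 1.12 = 396183.6 Mb
tutorial video: 2.096 Mbps × 780 s × 1.12 = 1831.1 Mb
podcast episode with video: 4.996 Mbps × 2400 s × 1.12 = 13429.2 Mb
animated explainer: 7.206 Mbps × 418 s × 1.12 = 3373.6 Mb
training video: 2.586 Mbps × 2100 s × 1.12 = 6082.3 Mb
Total: 487830.7 Mb = 60978.8 MB.
At 500 Mbps: 487830.7 / 500 = 976 s ≈ 16.3 minutes.

16 minutes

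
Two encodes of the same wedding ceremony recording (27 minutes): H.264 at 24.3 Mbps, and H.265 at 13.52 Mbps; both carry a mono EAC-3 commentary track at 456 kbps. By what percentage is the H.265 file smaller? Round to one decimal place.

43.5%

27 min = 1620 s
Audio: 456 kbps = 0.456 Mbps.
H.264: 24.756 Mbps × 1620 s = 40104.7 Mb = 4.669 GiB.
H.265: 13.976 Mbps × 1620 s = 22641.1 Mb = 2.636 GiB.
Reduction: (1 − 2.636/4.669) × 100 = 43.54%.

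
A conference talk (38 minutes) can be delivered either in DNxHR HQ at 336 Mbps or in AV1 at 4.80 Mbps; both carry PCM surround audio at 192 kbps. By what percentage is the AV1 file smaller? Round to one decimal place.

38 min = 2280 s
Audio: 192 kbps = 0.192 Mbps.
DNxHR HQ: 336.192 Mbps × 2280 s = 766517.8 Mb = 95.815 GB.
AV1: 4.992 Mbps × 2280 s = 11381.8 Mb = 1.423 GB.
Reduction: (1 − 1.423/95.815) × 100 = 98.52%.

98.5%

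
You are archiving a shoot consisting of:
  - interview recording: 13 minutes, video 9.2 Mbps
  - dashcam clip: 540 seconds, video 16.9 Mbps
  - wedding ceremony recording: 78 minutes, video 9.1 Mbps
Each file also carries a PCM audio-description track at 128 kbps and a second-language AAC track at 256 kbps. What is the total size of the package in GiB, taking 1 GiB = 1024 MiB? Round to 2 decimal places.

7.12 GiB

Audio total: 128 + 256 = 384 kbps = 0.384 Mbps.
interview recording: 9.584 Mbps × 780 s = 7475.5 Mb
dashcam clip: 17.284 Mbps × 540 s = 9333.4 Mb
wedding ceremony recording: 9.484 Mbps × 4680 s = 44385.1 Mb
Total: 61194.0 Mb = 7649.2 MB.
= 7.124 GiB.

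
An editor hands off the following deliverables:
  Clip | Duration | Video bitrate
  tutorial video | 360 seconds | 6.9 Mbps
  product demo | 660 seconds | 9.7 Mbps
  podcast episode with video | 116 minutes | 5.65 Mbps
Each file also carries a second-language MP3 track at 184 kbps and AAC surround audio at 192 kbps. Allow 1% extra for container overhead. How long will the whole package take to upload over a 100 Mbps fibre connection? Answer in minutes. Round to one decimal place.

8.6 minutes

Audio total: 184 + 192 = 376 kbps = 0.376 Mbps.
tutorial video: 7.276 Mbps × 360 s × 1.01 = 2645.6 Mb
product demo: 10.076 Mbps × 660 s × 1.01 = 6716.7 Mb
podcast episode with video: 6.026 Mbps × 6960 s × 1.01 = 42360.4 Mb
Total: 51722.6 Mb = 6465.3 MB.
At 100 Mbps: 51722.6 / 100 = 517 s ≈ 8.62 minutes.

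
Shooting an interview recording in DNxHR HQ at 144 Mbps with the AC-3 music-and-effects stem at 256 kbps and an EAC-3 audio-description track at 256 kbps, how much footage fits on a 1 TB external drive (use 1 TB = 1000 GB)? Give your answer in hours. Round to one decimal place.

15.4 hours

Audio total: 256 + 256 = 512 kbps = 0.512 Mbps.
Total bitrate: 144 + 0.512 = 144.512 Mbps.
Capacity: 1 TB = 8,000,000 Mb.
Recording time: 8,000,000 / 144.512 = 55,359 s ≈ 15.4 hours.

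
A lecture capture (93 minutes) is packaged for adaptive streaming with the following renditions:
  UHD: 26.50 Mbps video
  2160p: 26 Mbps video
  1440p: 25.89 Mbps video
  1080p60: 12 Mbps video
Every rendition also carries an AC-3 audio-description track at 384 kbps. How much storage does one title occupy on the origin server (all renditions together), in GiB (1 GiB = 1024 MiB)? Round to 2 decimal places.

93 min = 5580 s
Audio: 384 kbps = 0.384 Mbps.
Sum of rendition bitrates: (26.50+0.384) + (26+0.384) + (25.89+0.384) + (12+0.384) = 91.926 Mbps.
× 5580 s = 512,947 Mb = 64,118 MB = 59.71 GiB.

59.71 GiB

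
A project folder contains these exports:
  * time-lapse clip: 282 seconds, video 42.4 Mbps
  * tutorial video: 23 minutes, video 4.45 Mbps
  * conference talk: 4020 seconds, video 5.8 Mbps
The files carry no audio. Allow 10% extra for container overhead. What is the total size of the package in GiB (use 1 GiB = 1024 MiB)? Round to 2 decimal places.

time-lapse clip: 42.400 Mbps × 282 s × 1.10 = 13152.5 Mb
tutorial video: 4.450 Mbps × 1380 s × 1.10 = 6755.1 Mb
conference talk: 5.800 Mbps × 4020 s × 1.10 = 25647.6 Mb
Total: 45555.2 Mb = 5694.4 MB.
= 5.303 GiB.

5.30 GiB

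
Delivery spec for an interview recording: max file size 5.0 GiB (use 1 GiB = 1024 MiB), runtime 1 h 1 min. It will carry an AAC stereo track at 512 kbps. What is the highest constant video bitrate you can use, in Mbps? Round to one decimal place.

Budget: 5.0 GiB = 42949.7 Mb.
1 h 1 min = 61 min = 3660 s
Total bitrate budget: 42949.7 Mb / 3660 s = 11.735 Mbps.
Audio: 512 kbps = 0.512 Mbps.
Video: 11.735 − 0.512 = 11.223 Mbps.

11.2 Mbps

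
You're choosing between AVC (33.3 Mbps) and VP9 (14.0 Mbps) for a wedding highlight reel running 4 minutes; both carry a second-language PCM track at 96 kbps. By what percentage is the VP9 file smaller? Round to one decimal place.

57.8%

4 min = 240 s
Audio: 96 kbps = 0.096 Mbps.
AVC: 33.396 Mbps × 240 s = 8015.0 Mb = 1.002 GB.
VP9: 14.096 Mbps × 240 s = 3383.0 Mb = 0.423 GB.
Reduction: (1 − 0.423/1.002) × 100 = 57.79%.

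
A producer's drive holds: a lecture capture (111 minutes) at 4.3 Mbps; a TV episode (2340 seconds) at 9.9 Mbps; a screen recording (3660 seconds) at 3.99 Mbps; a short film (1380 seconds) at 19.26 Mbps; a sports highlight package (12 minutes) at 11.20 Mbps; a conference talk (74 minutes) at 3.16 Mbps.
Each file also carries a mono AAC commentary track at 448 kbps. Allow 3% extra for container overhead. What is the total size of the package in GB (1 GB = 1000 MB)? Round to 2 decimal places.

15.92 GB

Audio: 448 kbps = 0.448 Mbps.
lecture capture: 4.748 Mbps × 6660 s × 1.03 = 32570.3 Mb
TV episode: 10.348 Mbps × 2340 s × 1.03 = 24940.7 Mb
screen recording: 4.438 Mbps × 3660 s × 1.03 = 16730.4 Mb
short film: 19.708 Mbps × 1380 s × 1.03 = 28013.0 Mb
sports highlight package: 11.648 Mbps × 720 s × 1.03 = 8638.2 Mb
conference talk: 3.608 Mbps × 4440 s × 1.03 = 16500.1 Mb
Total: 127392.7 Mb = 15924.1 MB.
= 15.92 GB.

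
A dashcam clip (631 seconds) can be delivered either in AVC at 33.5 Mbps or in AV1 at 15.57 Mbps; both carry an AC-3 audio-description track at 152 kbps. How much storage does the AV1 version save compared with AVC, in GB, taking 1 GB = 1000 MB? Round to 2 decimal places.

1.41 GB

Audio: 152 kbps = 0.152 Mbps.
AVC: 33.652 Mbps × 631 s = 21234.4 Mb = 2.654 GB.
AV1: 15.722 Mbps × 631 s = 9920.6 Mb = 1.240 GB.
Saving: 2.654 − 1.240 = 1.414 GB.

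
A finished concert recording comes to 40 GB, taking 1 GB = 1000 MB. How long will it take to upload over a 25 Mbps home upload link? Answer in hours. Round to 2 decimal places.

3.56 hours

File: 40 GB = 320000.0 Mb.
At 25 Mbps: 320000.0 / 25 = 12800.0 s ≈ 3.56 hours.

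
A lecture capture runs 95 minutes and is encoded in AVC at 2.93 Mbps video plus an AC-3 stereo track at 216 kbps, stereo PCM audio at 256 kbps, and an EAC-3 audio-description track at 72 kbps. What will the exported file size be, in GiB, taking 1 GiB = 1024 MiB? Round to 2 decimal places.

2.31 GiB

95 min = 5700 s
Audio total: 216 + 256 + 72 = 544 kbps = 0.544 Mbps.
Total bitrate: 2.93 + 0.544 = 3.474 Mbps.
Stream data: 3.474 Mbps × 5700 s = 19801.8 Mb.
19,802 Mb = 2,475,225,000 bytes ÷ 1,073,741,824 = 2.305 GiB.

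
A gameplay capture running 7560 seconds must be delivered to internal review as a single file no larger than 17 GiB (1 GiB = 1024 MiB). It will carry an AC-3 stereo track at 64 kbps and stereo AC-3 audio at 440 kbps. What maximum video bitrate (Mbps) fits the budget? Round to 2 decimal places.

18.81 Mbps

Budget: 17 GiB = 146028.9 Mb.
Total bitrate budget: 146028.9 Mb / 7560 s = 19.316 Mbps.
Audio total: 64 + 440 = 504 kbps = 0.504 Mbps.
Video: 19.316 − 0.504 = 18.812 Mbps.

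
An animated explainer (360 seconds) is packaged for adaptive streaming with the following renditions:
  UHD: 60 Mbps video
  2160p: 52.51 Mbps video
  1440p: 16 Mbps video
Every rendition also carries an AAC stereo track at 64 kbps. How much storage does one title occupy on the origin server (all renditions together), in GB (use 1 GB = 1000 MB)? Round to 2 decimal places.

5.79 GB

Audio: 64 kbps = 0.064 Mbps.
Sum of rendition bitrates: (60+0.064) + (52.51+0.064) + (16+0.064) = 128.702 Mbps.
× 360 s = 46,333 Mb = 5,792 MB = 5.792 GB.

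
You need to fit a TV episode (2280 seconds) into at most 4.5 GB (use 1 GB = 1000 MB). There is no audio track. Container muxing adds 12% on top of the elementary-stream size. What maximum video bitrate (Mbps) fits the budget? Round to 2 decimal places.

14.10 Mbps

Budget: 4.5 GB = 36000.0 Mb.
Stream payload after overhead: 36000.0 / 1.12 = 32142.9 Mb.
Total bitrate budget: 32142.9 Mb / 2280 s = 14.098 Mbps.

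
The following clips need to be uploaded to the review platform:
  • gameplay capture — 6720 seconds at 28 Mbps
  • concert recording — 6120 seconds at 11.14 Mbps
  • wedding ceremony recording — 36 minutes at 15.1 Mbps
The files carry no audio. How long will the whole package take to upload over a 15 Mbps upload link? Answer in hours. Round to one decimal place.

5.4 hours

gameplay capture: 28.000 Mbps × 6720 s = 188160.0 Mb
concert recording: 11.140 Mbps × 6120 s = 68176.8 Mb
wedding ceremony recording: 15.100 Mbps × 2160 s = 32616.0 Mb
Total: 288952.8 Mb = 36119.1 MB.
At 15 Mbps: 288952.8 / 15 = 19264 s ≈ 5.35 hours.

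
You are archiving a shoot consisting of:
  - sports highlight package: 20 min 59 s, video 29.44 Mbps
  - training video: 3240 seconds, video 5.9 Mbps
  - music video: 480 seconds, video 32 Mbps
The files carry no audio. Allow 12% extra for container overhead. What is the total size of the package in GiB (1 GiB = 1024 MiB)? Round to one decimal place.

9.3 GiB

sports highlight package: 29.440 Mbps × 1259 s × 1.12 = 41512.8 Mb
training video: 5.900 Mbps × 3240 s × 1.12 = 21409.9 Mb
music video: 32.000 Mbps × 480 s × 1.12 = 17203.2 Mb
Total: 80125.9 Mb = 10015.7 MB.
= 9.328 GiB.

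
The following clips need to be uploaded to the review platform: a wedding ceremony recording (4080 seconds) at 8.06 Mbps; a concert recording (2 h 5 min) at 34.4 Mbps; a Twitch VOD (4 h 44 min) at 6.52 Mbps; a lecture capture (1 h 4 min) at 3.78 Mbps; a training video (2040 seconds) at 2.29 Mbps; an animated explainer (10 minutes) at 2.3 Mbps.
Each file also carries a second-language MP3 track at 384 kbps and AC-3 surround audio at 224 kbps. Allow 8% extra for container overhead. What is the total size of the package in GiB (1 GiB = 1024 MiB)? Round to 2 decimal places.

55.81 GiB

Audio total: 384 + 224 = 608 kbps = 0.608 Mbps.
wedding ceremony recording: 8.668 Mbps × 4080 s × 1.08 = 38194.7 Mb
concert recording: 35.008 Mbps × 7500 s × 1.08 = 283564.8 Mb
Twitch VOD: 7.128 Mbps × 17040 s × 1.08 = 131178.0 Mb
lecture capture: 4.388 Mbps × 3840 s × 1.08 = 18197.9 Mb
training video: 2.898 Mbps × 2040 s × 1.08 = 6384.9 Mb
animated explainer: 2.908 Mbps × 600 s × 1.08 = 1884.4 Mb
Total: 479404.7 Mb = 59925.6 MB.
= 55.81 GiB.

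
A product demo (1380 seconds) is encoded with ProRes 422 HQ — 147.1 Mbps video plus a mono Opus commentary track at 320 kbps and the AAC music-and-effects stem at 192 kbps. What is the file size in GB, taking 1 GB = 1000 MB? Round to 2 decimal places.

Audio total: 320 + 192 = 512 kbps = 0.512 Mbps.
Total bitrate: 147.1 + 0.512 = 147.612 Mbps.
Stream data: 147.612 Mbps × 1380 s = 203704.6 Mb.
203,705 Mb ÷ 8 = 25,463 MB → 25.46 GB.

25.46 GB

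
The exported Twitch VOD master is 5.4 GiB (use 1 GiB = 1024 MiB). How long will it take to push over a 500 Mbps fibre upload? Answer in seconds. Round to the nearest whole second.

File: 5.4 GiB = 46385.6 Mb.
At 500 Mbps: 46385.6 / 500 = 92.8 s ≈ 92.8 seconds.

93 seconds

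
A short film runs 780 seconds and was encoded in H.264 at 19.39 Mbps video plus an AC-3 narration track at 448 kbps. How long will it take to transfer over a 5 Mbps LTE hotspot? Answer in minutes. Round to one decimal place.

Audio: 448 kbps = 0.448 Mbps.
Total bitrate: 19.838 Mbps.
File: 19.838 Mbps × 780 s = 15473.6 Mb.
At 5 Mbps: 15473.6 / 5 = 3094.7 s ≈ 51.6 minutes.

51.6 minutes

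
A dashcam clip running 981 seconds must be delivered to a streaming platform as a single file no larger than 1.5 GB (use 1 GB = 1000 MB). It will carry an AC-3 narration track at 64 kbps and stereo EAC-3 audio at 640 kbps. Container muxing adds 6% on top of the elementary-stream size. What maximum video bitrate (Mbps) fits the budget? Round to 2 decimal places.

10.84 Mbps

Budget: 1.5 GB = 12000.0 Mb.
Stream payload after overhead: 12000.0 / 1.06 = 11320.8 Mb.
Total bitrate budget: 11320.8 Mb / 981 s = 11.540 Mbps.
Audio total: 64 + 640 = 704 kbps = 0.704 Mbps.
Video: 11.540 − 0.704 = 10.836 Mbps.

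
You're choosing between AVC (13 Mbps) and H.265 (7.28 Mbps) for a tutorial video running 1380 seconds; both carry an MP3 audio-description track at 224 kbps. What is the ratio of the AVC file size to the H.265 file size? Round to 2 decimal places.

Audio: 224 kbps = 0.224 Mbps.
AVC: 13.224 Mbps × 1380 s = 18249.1 Mb = 2.281 GB.
H.265: 7.504 Mbps × 1380 s = 10355.5 Mb = 1.294 GB.
Ratio: 2.281 / 1.294 = 1.762.

1.76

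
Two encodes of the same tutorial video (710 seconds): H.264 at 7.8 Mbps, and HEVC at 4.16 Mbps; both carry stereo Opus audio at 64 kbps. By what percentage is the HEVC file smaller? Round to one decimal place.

Audio: 64 kbps = 0.064 Mbps.
H.264: 7.864 Mbps × 710 s = 5583.4 Mb = 0.698 GB.
HEVC: 4.224 Mbps × 710 s = 2999.0 Mb = 0.375 GB.
Reduction: (1 − 0.375/0.698) × 100 = 46.29%.

46.3%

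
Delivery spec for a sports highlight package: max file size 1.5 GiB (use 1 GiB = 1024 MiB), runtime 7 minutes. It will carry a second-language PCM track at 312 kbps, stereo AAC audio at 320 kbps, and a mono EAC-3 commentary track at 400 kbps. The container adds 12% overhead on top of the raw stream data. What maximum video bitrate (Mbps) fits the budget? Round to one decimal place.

Budget: 1.5 GiB = 12884.9 Mb.
Stream payload after overhead: 12884.9 / 1.12 = 11504.4 Mb.
7 min = 420 s
Total bitrate budget: 11504.4 Mb / 420 s = 27.391 Mbps.
Audio total: 312 + 320 + 400 = 1032 kbps = 1.032 Mbps.
Video: 27.391 − 1.032 = 26.359 Mbps.

26.4 Mbps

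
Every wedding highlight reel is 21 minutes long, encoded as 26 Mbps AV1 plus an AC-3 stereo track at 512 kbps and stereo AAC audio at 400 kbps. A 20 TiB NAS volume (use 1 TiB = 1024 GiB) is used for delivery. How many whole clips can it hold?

5188

21 min = 1260 s
Audio total: 512 + 400 = 912 kbps = 0.912 Mbps.
Total bitrate: 26.912 Mbps.
Per item: 26.912 Mbps × 1260 s = 33,909 Mb = 4,239 MB.
Capacity: 20 TiB = 175,921,860 Mb; 5188.04 items → 5188 complete.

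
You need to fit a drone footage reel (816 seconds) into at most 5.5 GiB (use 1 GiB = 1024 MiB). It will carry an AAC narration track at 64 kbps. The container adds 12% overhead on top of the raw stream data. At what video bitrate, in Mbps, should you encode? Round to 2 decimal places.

51.63 Mbps

Budget: 5.5 GiB = 47244.6 Mb.
Stream payload after overhead: 47244.6 / 1.12 = 42182.7 Mb.
Total bitrate budget: 42182.7 Mb / 816 s = 51.695 Mbps.
Audio: 64 kbps = 0.064 Mbps.
Video: 51.695 − 0.064 = 51.631 Mbps.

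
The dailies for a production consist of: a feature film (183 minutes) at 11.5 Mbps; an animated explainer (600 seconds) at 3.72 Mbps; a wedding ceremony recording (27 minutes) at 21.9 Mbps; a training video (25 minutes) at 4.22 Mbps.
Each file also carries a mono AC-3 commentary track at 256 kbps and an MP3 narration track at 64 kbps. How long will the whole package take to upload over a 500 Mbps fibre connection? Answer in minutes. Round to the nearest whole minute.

Audio total: 256 + 64 = 320 kbps = 0.320 Mbps.
feature film: 11.820 Mbps × 10980 s = 129783.6 Mb
animated explainer: 4.040 Mbps × 600 s = 2424.0 Mb
wedding ceremony recording: 22.220 Mbps × 1620 s = 35996.4 Mb
training video: 4.540 Mbps × 1500 s = 6810.0 Mb
Total: 175014.0 Mb = 21876.8 MB.
At 500 Mbps: 175014.0 / 500 = 350 s ≈ 5.83 minutes.

6 minutes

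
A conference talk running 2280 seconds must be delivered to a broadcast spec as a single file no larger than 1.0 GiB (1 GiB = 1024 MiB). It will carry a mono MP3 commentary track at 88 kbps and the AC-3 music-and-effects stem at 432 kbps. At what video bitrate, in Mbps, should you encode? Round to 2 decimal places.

Budget: 1.0 GiB = 8589.9 Mb.
Total bitrate budget: 8589.9 Mb / 2280 s = 3.768 Mbps.
Audio total: 88 + 432 = 520 kbps = 0.520 Mbps.
Video: 3.768 − 0.520 = 3.248 Mbps.

3.25 Mbps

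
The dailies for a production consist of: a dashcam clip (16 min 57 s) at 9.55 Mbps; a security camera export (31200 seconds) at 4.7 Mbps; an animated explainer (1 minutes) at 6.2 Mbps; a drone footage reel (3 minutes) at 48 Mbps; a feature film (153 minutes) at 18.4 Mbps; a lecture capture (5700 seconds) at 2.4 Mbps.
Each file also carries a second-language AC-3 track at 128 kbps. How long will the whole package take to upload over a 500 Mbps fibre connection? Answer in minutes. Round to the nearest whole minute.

Audio: 128 kbps = 0.128 Mbps.
dashcam clip: 9.678 Mbps × 1017 s = 9842.5 Mb
security camera export: 4.828 Mbps × 31200 s = 150633.6 Mb
animated explainer: 6.328 Mbps × 60 s = 379.7 Mb
drone footage reel: 48.128 Mbps × 180 s = 8663.0 Mb
feature film: 18.528 Mbps × 9180 s = 170087.0 Mb
lecture capture: 2.528 Mbps × 5700 s = 14409.6 Mb
Total: 354015.5 Mb = 44251.9 MB.
At 500 Mbps: 354015.5 / 500 = 708 s ≈ 11.8 minutes.

12 minutes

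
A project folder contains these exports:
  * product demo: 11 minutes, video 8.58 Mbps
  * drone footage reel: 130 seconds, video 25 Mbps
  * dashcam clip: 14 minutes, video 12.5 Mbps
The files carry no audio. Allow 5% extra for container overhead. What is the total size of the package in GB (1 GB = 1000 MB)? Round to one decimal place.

product demo: 8.580 Mbps × 660 s × 1.05 = 5945.9 Mb
drone footage reel: 25.000 Mbps × 130 s × 1.05 = 3412.5 Mb
dashcam clip: 12.500 Mbps × 840 s × 1.05 = 11025.0 Mb
Total: 20383.4 Mb = 2547.9 MB.
= 2.548 GB.

2.5 GB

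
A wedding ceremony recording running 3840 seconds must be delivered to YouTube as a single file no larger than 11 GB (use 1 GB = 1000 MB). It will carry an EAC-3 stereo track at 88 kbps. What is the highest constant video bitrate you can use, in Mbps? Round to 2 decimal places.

22.83 Mbps

Budget: 11 GB = 88000.0 Mb.
Total bitrate budget: 88000.0 Mb / 3840 s = 22.917 Mbps.
Audio: 88 kbps = 0.088 Mbps.
Video: 22.917 − 0.088 = 22.829 Mbps.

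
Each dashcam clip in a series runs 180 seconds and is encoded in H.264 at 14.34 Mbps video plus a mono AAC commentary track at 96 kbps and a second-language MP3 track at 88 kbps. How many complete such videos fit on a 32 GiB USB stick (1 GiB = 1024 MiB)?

105

Audio total: 96 + 88 = 184 kbps = 0.184 Mbps.
Total bitrate: 14.524 Mbps.
Per item: 14.524 Mbps × 180 s = 2,614 Mb = 326.8 MB.
Capacity: 32 GiB = 274,878 Mb; 105.14 items → 105 complete.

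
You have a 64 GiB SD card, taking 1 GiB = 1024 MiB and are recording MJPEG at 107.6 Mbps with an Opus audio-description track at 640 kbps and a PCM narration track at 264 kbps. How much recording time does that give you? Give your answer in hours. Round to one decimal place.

Audio total: 640 + 264 = 904 kbps = 0.904 Mbps.
Total bitrate: 107.6 + 0.904 = 108.504 Mbps.
Capacity: 64 GiB = 549,756 Mb.
Recording time: 549,756 / 108.504 = 5,067 s ≈ 1.41 hours.

1.4 hours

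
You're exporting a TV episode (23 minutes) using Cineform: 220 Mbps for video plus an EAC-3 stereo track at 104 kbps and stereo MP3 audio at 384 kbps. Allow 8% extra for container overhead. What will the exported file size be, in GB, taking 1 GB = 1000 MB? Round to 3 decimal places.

23 min = 1380 s
Audio total: 104 + 384 = 488 kbps = 0.488 Mbps.
Total bitrate: 220 + 0.488 = 220.488 Mbps.
Stream data: 220.488 Mbps × 1380 s = 304273.4 Mb.
With 8% container overhead: ×1.08.
328,615 Mb ÷ 8 = 41,077 MB → 41.08 GB.

41.077 GB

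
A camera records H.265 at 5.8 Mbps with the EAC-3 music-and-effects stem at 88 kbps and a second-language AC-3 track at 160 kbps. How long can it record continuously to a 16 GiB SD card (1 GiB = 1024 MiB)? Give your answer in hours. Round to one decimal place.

6.3 hours

Audio total: 88 + 160 = 248 kbps = 0.248 Mbps.
Total bitrate: 5.8 + 0.248 = 6.048 Mbps.
Capacity: 16 GiB = 137,439 Mb.
Recording time: 137,439 / 6.048 = 22,725 s ≈ 6.31 hours.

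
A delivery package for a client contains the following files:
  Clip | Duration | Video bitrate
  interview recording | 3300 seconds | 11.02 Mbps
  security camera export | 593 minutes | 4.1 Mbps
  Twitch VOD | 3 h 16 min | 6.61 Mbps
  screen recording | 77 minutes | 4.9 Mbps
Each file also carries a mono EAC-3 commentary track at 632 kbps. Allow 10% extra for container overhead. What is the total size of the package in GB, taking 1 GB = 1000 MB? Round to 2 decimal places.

43.66 GB

Audio: 632 kbps = 0.632 Mbps.
interview recording: 11.652 Mbps × 3300 s × 1.10 = 42296.8 Mb
security camera export: 4.732 Mbps × 35580 s × 1.10 = 185201.0 Mb
Twitch VOD: 7.242 Mbps × 11760 s × 1.10 = 93682.5 Mb
screen recording: 5.532 Mbps × 4620 s × 1.10 = 28113.6 Mb
Total: 349293.9 Mb = 43661.7 MB.
= 43.66 GB.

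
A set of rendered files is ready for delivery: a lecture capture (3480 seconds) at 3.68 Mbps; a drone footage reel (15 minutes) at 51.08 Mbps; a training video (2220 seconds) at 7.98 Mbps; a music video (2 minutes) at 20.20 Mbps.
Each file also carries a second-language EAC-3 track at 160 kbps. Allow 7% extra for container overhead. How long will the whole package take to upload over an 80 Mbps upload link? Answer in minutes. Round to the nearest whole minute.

18 minutes

Audio: 160 kbps = 0.160 Mbps.
lecture capture: 3.840 Mbps × 3480 s × 1.07 = 14298.6 Mb
drone footage reel: 51.240 Mbps × 900 s × 1.07 = 49344.1 Mb
training video: 8.140 Mbps × 2220 s × 1.07 = 19335.8 Mb
music video: 20.360 Mbps × 120 s × 1.07 = 2614.2 Mb
Total: 85592.7 Mb = 10699.1 MB.
At 80 Mbps: 85592.7 / 80 = 1070 s ≈ 17.8 minutes.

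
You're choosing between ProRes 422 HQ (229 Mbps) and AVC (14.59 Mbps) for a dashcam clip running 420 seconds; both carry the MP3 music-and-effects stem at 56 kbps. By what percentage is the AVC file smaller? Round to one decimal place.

93.6%

Audio: 56 kbps = 0.056 Mbps.
ProRes 422 HQ: 229.056 Mbps × 420 s = 96203.5 Mb = 11.200 GiB.
AVC: 14.646 Mbps × 420 s = 6151.3 Mb = 0.716 GiB.
Reduction: (1 − 0.716/11.200) × 100 = 93.61%.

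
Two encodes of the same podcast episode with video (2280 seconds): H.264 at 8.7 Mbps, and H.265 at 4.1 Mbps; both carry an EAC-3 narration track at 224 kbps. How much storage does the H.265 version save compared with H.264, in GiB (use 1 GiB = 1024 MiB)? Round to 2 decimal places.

1.22 GiB

Audio: 224 kbps = 0.224 Mbps.
H.264: 8.924 Mbps × 2280 s = 20346.7 Mb = 2.369 GiB.
H.265: 4.324 Mbps × 2280 s = 9858.7 Mb = 1.148 GiB.
Saving: 2.369 − 1.148 = 1.221 GiB.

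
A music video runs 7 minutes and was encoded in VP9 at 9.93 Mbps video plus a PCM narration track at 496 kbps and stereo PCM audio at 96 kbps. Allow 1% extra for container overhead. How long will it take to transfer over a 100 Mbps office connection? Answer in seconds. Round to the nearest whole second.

45 seconds

7 min = 420 s
Audio total: 496 + 96 = 592 kbps = 0.592 Mbps.
Total bitrate: 10.522 Mbps.
File: 10.522 Mbps × 420 s = 4419.2 Mb.
With 1% container overhead: ×1.01. → 4463.4 Mb.
At 100 Mbps: 4463.4 / 100 = 44.6 s ≈ 44.6 seconds.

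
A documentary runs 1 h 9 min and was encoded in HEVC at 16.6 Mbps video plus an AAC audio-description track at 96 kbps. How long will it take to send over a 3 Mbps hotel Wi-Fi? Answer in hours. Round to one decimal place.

6.4 hours

1 h 9 min = 69 min = 4140 s
Audio: 96 kbps = 0.096 Mbps.
Total bitrate: 16.696 Mbps.
File: 16.696 Mbps × 4140 s = 69121.4 Mb.
At 3 Mbps: 69121.4 / 3 = 23040.5 s ≈ 6.4 hours.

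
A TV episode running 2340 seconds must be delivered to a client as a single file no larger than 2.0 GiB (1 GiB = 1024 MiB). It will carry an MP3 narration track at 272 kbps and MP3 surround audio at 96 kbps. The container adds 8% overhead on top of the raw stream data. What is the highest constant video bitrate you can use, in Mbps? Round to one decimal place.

6.4 Mbps

Budget: 2.0 GiB = 17179.9 Mb.
Stream payload after overhead: 17179.9 / 1.08 = 15907.3 Mb.
Total bitrate budget: 15907.3 Mb / 2340 s = 6.798 Mbps.
Audio total: 272 + 96 = 368 kbps = 0.368 Mbps.
Video: 6.798 − 0.368 = 6.430 Mbps.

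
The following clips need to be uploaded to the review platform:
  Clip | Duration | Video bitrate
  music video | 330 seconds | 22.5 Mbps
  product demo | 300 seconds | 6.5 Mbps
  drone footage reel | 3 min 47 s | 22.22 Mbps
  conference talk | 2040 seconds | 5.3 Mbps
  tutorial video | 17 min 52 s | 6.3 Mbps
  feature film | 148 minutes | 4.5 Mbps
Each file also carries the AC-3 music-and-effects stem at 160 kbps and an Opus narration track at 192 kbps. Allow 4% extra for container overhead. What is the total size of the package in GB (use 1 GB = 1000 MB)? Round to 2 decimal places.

9.94 GB

Audio total: 160 + 192 = 352 kbps = 0.352 Mbps.
music video: 22.852 Mbps × 330 s × 1.04 = 7842.8 Mb
product demo: 6.852 Mbps × 300 s × 1.04 = 2137.8 Mb
drone footage reel: 22.572 Mbps × 227 s × 1.04 = 5328.8 Mb
conference talk: 5.652 Mbps × 2040 s × 1.04 = 11991.3 Mb
tutorial video: 6.652 Mbps × 1072 s × 1.04 = 7416.2 Mb
feature film: 4.852 Mbps × 8880 s × 1.04 = 44809.2 Mb
Total: 79526.1 Mb = 9940.8 MB.
= 9.941 GB.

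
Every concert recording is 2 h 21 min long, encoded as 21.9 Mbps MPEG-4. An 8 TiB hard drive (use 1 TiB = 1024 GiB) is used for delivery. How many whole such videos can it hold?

2 h 21 min = 141 min = 8460 s
Per item: 21.900 Mbps × 8460 s = 185,274 Mb = 23,159 MB.
Capacity: 8 TiB = 70,368,744 Mb; 379.81 items → 379 complete.

379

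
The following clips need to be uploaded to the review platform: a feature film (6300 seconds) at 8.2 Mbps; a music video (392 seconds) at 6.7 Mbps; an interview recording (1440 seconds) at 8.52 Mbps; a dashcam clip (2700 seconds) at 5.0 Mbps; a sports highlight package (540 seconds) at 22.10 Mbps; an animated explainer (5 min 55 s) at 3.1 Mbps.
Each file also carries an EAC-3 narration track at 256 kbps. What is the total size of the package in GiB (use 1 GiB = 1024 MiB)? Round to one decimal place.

Audio: 256 kbps = 0.256 Mbps.
feature film: 8.456 Mbps × 6300 s = 53272.8 Mb
music video: 6.956 Mbps × 392 s = 2726.8 Mb
interview recording: 8.776 Mbps × 1440 s = 12637.4 Mb
dashcam clip: 5.256 Mbps × 2700 s = 14191.2 Mb
sports highlight package: 22.356 Mbps × 540 s = 12072.2 Mb
animated explainer: 3.356 Mbps × 355 s = 1191.4 Mb
Total: 96091.8 Mb = 12011.5 MB.
= 11.19 GiB.

11.2 GiB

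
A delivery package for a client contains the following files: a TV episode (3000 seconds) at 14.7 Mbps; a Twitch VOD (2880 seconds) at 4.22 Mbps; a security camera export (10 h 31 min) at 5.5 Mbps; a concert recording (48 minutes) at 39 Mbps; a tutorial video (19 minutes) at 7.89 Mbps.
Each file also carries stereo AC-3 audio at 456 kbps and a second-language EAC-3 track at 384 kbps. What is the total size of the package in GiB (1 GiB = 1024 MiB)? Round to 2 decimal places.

49.58 GiB

Audio total: 456 + 384 = 840 kbps = 0.840 Mbps.
TV episode: 15.540 Mbps × 3000 s = 46620.0 Mb
Twitch VOD: 5.060 Mbps × 2880 s = 14572.8 Mb
security camera export: 6.340 Mbps × 37860 s = 240032.4 Mb
concert recording: 39.840 Mbps × 2880 s = 114739.2 Mb
tutorial video: 8.730 Mbps × 1140 s = 9952.2 Mb
Total: 425916.6 Mb = 53239.6 MB.
= 49.58 GiB.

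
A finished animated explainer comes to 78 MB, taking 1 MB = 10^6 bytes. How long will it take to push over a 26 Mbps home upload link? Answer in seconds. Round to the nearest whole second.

24 seconds

File: 78 MB = 624.0 Mb.
At 26 Mbps: 624.0 / 26 = 24.0 s ≈ 24 seconds.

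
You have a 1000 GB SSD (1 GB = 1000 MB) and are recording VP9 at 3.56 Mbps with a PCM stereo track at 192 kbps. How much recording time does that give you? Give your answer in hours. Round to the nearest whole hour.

Audio: 192 kbps = 0.192 Mbps.
Total bitrate: 3.56 + 0.192 = 3.752 Mbps.
Capacity: 1000 GB = 8,000,000 Mb.
Recording time: 8,000,000 / 3.752 = 2,132,196 s ≈ 592 hours.

592 hours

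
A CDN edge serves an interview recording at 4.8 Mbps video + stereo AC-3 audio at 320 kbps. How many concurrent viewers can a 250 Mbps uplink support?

48

Audio: 320 kbps = 0.320 Mbps.
Per-viewer media rate: 5.120 Mbps.
250 Mbps = 250.0 Mbps; 250.0 / 5.120 = 48.83 → 48 viewers.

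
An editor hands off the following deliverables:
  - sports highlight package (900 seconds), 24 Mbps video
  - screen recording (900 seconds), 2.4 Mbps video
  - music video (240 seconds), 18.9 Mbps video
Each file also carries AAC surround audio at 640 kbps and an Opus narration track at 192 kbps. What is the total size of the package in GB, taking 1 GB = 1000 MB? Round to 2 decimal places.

3.75 GB

Audio total: 640 + 192 = 832 kbps = 0.832 Mbps.
sports highlight package: 24.832 Mbps × 900 s = 22348.8 Mb
screen recording: 3.232 Mbps × 900 s = 2908.8 Mb
music video: 19.732 Mbps × 240 s = 4735.7 Mb
Total: 29993.3 Mb = 3749.2 MB.
= 3.749 GB.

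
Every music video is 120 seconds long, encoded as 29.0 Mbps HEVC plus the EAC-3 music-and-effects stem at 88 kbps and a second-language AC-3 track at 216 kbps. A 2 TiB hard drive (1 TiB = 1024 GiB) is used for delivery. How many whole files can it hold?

Audio total: 88 + 216 = 304 kbps = 0.304 Mbps.
Total bitrate: 29.304 Mbps.
Per item: 29.304 Mbps × 120 s = 3,516 Mb = 439.6 MB.
Capacity: 2 TiB = 17,592,186 Mb; 5002.78 items → 5002 complete.

5002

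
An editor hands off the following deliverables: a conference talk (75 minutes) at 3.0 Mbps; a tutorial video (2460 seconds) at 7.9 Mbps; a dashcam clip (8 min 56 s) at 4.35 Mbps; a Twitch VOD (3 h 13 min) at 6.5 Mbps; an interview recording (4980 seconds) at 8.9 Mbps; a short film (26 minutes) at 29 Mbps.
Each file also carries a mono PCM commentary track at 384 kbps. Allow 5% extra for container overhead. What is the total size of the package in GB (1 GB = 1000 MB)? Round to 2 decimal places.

Audio: 384 kbps = 0.384 Mbps.
conference talk: 3.384 Mbps × 4500 s × 1.05 = 15989.4 Mb
tutorial video: 8.284 Mbps × 2460 s × 1.05 = 21397.6 Mb
dashcam clip: 4.734 Mbps × 536 s × 1.05 = 2664.3 Mb
Twitch VOD: 6.884 Mbps × 11580 s × 1.05 = 83702.6 Mb
interview recording: 9.284 Mbps × 4980 s × 1.05 = 48546.0 Mb
short film: 29.384 Mbps × 1560 s × 1.05 = 48131.0 Mb
Total: 220430.9 Mb = 27553.9 MB.
= 27.55 GB.

27.55 GB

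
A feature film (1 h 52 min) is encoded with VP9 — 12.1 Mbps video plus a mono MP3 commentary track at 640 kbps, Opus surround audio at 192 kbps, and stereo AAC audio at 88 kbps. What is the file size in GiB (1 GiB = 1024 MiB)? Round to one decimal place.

1 h 52 min = 112 min = 6720 s
Audio total: 640 + 192 + 88 = 920 kbps = 0.920 Mbps.
Total bitrate: 12.1 + 0.920 = 13.020 Mbps.
Stream data: 13.020 Mbps × 6720 s = 87494.4 Mb.
87,494 Mb = 10,936,800,000 bytes ÷ 1,073,741,824 = 10.19 GiB.

10.2 GiB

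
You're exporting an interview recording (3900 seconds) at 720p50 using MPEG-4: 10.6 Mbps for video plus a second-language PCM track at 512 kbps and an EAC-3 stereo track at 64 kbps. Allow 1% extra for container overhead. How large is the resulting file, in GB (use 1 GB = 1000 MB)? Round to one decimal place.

Audio total: 512 + 64 = 576 kbps = 0.576 Mbps.
Total bitrate: 10.6 + 0.576 = 11.176 Mbps.
Stream data: 11.176 Mbps × 3900 s = 43586.4 Mb.
With 1% container overhead: ×1.01.
44,022 Mb ÷ 8 = 5,503 MB → 5.503 GB.

5.5 GB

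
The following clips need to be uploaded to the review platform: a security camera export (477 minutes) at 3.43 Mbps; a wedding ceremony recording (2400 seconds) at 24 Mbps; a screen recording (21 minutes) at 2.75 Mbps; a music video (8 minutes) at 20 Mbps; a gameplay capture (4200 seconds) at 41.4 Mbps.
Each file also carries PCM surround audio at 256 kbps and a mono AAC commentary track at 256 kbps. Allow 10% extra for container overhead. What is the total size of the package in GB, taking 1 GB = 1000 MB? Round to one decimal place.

49.7 GB

Audio total: 256 + 256 = 512 kbps = 0.512 Mbps.
security camera export: 3.942 Mbps × 28620 s × 1.10 = 124102.0 Mb
wedding ceremony recording: 24.512 Mbps × 2400 s × 1.10 = 64711.7 Mb
screen recording: 3.262 Mbps × 1260 s × 1.10 = 4521.1 Mb
music video: 20.512 Mbps × 480 s × 1.10 = 10830.3 Mb
gameplay capture: 41.912 Mbps × 4200 s × 1.10 = 193633.4 Mb
Total: 397798.6 Mb = 49724.8 MB.
= 49.72 GB.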